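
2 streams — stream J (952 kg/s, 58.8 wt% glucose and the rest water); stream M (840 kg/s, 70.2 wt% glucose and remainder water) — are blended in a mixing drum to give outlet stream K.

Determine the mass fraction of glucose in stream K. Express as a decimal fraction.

0.641

Total flow out = 952 + 840 = 1792 kg/s.
glucose in = 952×0.588 + 840×0.702 = 1149.5 kg/s.
glucose mass fraction in K = 1149.5/1792 = 0.641.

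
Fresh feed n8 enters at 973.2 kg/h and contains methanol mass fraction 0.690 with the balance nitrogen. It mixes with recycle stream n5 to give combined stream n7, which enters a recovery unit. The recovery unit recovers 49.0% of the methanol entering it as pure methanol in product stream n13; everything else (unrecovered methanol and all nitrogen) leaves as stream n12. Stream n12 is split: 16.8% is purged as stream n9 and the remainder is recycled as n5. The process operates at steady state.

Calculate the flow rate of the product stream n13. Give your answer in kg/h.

methanol in n7: m_A = 973.2×0.690 + (1−0.168)·(1−0.490)·m_A, so m_A = 671.51/0.5757 = 1166.5 kg/h.
Product n13 = 0.490×1166.5 = 571.57 kg/h.

571.6 kg/h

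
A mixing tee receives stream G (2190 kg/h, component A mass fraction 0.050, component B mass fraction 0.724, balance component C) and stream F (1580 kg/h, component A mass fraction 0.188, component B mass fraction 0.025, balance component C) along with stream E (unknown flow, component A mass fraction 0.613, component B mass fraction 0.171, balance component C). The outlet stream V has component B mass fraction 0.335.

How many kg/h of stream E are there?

Let E be the unknown flow. Total out = 3770 + E.
component B balance: 1625.1 + 0.171·E = 0.335·(3770 + E)
(0.171 − 0.335)·E = 0.335×3770 − 1625.1 = -362.11
E = -362.11 / -0.164 = 2208 kg/h

2208 kg/h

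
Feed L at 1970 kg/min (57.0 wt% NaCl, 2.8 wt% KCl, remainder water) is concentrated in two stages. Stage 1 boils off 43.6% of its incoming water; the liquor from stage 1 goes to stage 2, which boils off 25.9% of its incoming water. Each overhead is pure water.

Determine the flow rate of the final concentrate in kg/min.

1509 kg/min

water in feed = 1970×0.402 = 791.94 kg/min.
After stage 1: water left = (1−0.436)×791.94 = 446.65; stream total = 1624.7 kg/min.
After stage 2: water left = (1−0.259)×446.65 = 330.97; final concentrate = 1509 kg/min.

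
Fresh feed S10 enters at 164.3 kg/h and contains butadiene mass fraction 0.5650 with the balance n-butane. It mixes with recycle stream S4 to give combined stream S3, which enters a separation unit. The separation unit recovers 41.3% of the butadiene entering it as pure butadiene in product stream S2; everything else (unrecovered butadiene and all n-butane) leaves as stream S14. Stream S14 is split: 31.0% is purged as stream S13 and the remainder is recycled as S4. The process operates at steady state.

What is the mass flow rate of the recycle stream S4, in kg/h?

222.3 kg/h

n-butane enters only via S10 and leaves only via the purge: 164.3×0.435 = 0.310×(n-butane in S14), and the separation unit passes all n-butane, so n-butane in S3 = n-butane in S14 = 230.55 kg/h.
butadiene in S3: m_A = 164.3×0.565 + (1−0.310)·(1−0.413)·m_A, so m_A = 92.829/0.5950 = 156.02 kg/h.
S14 = (1−0.413)×156.02 + 230.55 = 322.14 kg/h.
Recycle S4 = (1−0.310)×322.14 = 222.27 kg/h.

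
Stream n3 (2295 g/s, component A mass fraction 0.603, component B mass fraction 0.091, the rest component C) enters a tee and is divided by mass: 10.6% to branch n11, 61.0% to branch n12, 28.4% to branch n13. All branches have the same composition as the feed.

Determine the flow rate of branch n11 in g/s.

243.3 g/s

Branch n11 flow = 0.106×2295 = 243.27 g/s.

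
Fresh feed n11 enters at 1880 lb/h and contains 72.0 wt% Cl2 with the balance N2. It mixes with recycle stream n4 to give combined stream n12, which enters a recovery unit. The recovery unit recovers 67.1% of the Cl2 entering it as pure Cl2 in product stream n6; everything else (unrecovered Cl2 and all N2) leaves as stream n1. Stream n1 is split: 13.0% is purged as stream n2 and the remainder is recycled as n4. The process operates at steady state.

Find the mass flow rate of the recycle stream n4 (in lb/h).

N2 enters only via n11 and leaves only via the purge: 1880×0.280 = 0.130×(N2 in n1), and the recovery unit passes all N2, so N2 in n12 = N2 in n1 = 4049.2 lb/h.
Cl2 in n12: m_A = 1880×0.720 + (1−0.130)·(1−0.671)·m_A, so m_A = 1353.6/0.7138 = 1896.4 lb/h.
n1 = (1−0.671)×1896.4 + 4049.2 = 4673.1 lb/h.
Recycle n4 = (1−0.130)×4673.1 = 4065.6 lb/h.

4066 lb/h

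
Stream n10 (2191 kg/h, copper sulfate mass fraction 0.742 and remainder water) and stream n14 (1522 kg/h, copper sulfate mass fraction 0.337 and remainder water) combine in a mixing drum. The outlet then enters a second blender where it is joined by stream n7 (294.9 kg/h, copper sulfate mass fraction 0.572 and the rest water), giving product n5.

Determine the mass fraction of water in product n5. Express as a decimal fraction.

0.424

Overall, product flow = 4007.9 kg/h.
water in = 2191×0.258 + 1522×0.663 + 294.9×0.428 = 1700.6 kg/h.
water fraction in n5 = 0.424.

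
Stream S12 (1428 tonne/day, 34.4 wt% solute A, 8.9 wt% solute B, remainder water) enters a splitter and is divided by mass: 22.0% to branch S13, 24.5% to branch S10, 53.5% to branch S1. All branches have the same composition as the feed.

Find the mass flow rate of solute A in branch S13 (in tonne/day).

108.1 tonne/day

Branch S13 total = 0.220×1428 = 314.16 tonne/day.
solute A in S13 = 0.344×314.16 = 108.07 tonne/day.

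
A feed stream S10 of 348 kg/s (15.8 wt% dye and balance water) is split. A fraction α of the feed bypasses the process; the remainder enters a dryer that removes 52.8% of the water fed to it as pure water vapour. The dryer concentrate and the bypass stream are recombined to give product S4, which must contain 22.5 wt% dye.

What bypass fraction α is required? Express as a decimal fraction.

0.330

All 348×0.158 = 54.984 kg/s of dye reaches S4, so S4 = 54.984/0.225 = 244.37 kg/s and vapour = 103.63 kg/s.
The evaporator receives (1−α)·348 of feed at 0.842 water and removes 0.528 of that water:
0.528×0.842×(1−α)×348 = 103.63
(1−α) = 103.63/154.71 = 0.6698;  α = 0.3302.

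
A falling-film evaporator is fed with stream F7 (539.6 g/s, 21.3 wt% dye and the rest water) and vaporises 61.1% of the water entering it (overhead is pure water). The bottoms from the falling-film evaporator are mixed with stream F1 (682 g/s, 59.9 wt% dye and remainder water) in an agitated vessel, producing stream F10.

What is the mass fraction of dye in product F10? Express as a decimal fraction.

0.544

Vapour removed = 0.611×0.787×539.6 = 259.47 g/s; concentrate = 280.13 g/s.
dye reaching the mixer = 114.93 (from concentrate) + 682×0.599 = 523.45 g/s.
Product flow = 280.13 + 682 = 962.13 g/s; dye fraction = 0.544.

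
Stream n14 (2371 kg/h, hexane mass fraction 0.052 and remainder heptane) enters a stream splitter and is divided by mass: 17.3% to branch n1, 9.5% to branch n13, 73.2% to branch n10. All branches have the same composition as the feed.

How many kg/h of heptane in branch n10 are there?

Branch n10 total = 0.732×2371 = 1735.6 kg/h.
heptane in n10 = 0.948×1735.6 = 1645.3 kg/h.

1645 kg/h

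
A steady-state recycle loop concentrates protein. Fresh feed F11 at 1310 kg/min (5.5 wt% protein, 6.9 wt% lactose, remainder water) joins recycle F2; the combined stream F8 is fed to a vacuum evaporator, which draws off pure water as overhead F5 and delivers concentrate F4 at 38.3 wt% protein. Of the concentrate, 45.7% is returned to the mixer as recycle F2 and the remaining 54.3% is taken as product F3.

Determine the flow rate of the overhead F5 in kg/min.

Overall protein balance (none leaves overhead): protein in fresh feed = protein in product, i.e. 1310×0.055 = (1−0.457)·F4·0.383.
F4 = 72.05/(0.383×0.543) = 346.45 kg/min.
Recycle F2 = 0.457×346.45 = 158.33 kg/min.
Combined feed F8 = 1310 + 158.33 = 1468.3 kg/min.
Overhead F5 = F8 − F4 = 1468.3 − 346.45 = 1121.9 kg/min.

1122 kg/min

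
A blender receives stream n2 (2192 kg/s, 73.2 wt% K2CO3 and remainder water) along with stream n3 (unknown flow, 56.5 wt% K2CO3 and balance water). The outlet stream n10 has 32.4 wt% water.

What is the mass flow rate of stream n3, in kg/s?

1106 kg/s

Let n3 be the unknown flow. Total out = 2192 + n3.
water balance: 587.46 + 0.435·n3 = 0.324·(2192 + n3)
(0.435 − 0.324)·n3 = 0.324×2192 − 587.46 = 122.75
n3 = 122.75 / 0.111 = 1105.9 kg/s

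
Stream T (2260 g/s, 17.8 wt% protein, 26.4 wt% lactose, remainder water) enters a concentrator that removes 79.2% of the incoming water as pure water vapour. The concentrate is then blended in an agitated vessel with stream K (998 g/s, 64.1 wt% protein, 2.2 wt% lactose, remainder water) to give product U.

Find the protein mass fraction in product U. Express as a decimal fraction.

Vapour removed = 0.792×0.558×2260 = 998.78 g/s; concentrate = 1261.2 g/s.
protein reaching the mixer = 402.28 (from concentrate) + 998×0.641 = 1042 g/s.
Product flow = 1261.2 + 998 = 2259.2 g/s; protein fraction = 0.461.

0.461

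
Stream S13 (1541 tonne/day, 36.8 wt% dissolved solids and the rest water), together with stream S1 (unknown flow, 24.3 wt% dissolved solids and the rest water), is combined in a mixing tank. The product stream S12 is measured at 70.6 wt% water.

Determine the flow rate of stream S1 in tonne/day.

2236 tonne/day

Let S1 be the unknown flow. Total out = 1541 + S1.
water balance: 973.91 + 0.757·S1 = 0.706·(1541 + S1)
(0.757 − 0.706)·S1 = 0.706×1541 − 973.91 = 114.03
S1 = 114.03 / 0.051 = 2236 tonne/day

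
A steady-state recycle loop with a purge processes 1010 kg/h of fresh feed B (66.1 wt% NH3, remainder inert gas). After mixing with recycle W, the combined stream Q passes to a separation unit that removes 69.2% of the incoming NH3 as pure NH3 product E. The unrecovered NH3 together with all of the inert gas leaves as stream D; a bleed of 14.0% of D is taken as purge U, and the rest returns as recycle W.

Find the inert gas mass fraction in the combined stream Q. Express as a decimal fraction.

0.729

inert gas enters only via B and leaves only via the purge: 1010×0.339 = 0.140×(inert gas in D), and the separation unit passes all inert gas, so inert gas in Q = inert gas in D = 2445.6 kg/h.
NH3 in Q: m_A = 1010×0.661 + (1−0.140)·(1−0.692)·m_A, so m_A = 667.61/0.7351 = 908.16 kg/h.
Q = 908.16 + 2445.6 = 3353.8 kg/h.
inert gas fraction in Q = 2445.6/3353.8 = 0.729.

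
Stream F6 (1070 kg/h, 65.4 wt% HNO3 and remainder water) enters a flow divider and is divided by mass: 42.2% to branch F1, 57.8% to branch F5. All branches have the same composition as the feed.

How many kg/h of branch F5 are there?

618.5 kg/h

Branch F5 flow = 0.578×1070 = 618.46 kg/h.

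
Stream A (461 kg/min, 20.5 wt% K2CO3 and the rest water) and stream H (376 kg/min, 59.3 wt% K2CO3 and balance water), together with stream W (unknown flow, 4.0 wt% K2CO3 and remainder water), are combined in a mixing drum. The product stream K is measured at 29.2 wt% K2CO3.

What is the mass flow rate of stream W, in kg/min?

Let W be the unknown flow. Total out = 837 + W.
K2CO3 balance: 317.47 + 0.040·W = 0.292·(837 + W)
(0.040 − 0.292)·W = 0.292×837 − 317.47 = -73.069
W = -73.069 / -0.252 = 289.96 kg/min

290 kg/min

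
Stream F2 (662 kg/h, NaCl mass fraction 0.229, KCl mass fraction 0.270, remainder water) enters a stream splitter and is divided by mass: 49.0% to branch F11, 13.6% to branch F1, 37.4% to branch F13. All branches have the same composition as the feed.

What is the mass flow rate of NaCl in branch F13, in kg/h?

Branch F13 total = 0.374×662 = 247.59 kg/h.
NaCl in F13 = 0.229×247.59 = 56.698 kg/h.

56.7 kg/h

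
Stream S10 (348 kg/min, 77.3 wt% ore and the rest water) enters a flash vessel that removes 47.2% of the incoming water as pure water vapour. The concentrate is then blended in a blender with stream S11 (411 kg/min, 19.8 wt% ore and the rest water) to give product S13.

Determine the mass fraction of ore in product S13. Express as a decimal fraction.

Vapour removed = 0.472×0.227×348 = 37.286 kg/min; concentrate = 310.71 kg/min.
ore reaching the mixer = 269 (from concentrate) + 411×0.198 = 350.38 kg/min.
Product flow = 310.71 + 411 = 721.71 kg/min; ore fraction = 0.4855.

0.4855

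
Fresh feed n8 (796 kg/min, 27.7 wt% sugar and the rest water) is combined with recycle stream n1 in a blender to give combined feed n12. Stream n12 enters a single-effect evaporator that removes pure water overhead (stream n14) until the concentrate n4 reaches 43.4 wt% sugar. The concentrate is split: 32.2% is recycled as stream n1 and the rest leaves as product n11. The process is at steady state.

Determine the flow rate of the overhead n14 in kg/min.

288 kg/min

Overall sugar balance (none leaves overhead): sugar in fresh feed = sugar in product, i.e. 796×0.277 = (1−0.322)·n4·0.434.
n4 = 220.49/(0.434×0.678) = 749.33 kg/min.
Recycle n1 = 0.322×749.33 = 241.28 kg/min.
Combined feed n12 = 796 + 241.28 = 1037.3 kg/min.
Overhead n14 = n12 − n4 = 1037.3 − 749.33 = 287.95 kg/min.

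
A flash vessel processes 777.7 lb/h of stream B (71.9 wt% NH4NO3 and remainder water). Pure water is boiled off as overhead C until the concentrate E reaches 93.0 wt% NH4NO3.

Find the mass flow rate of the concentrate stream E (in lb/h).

601.3 lb/h

NH4NO3 is conserved: 777.7×0.719 = 559.17 lb/h all reports to the concentrate.
Concentrate = 559.17/(target fraction) = 601.25 lb/h.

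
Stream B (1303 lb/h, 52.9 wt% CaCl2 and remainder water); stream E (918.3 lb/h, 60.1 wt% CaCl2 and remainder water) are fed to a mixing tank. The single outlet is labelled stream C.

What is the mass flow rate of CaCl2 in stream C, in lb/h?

1241 lb/h

CaCl2 out = CaCl2 in = 1303×0.529 + 918.3×0.601 = 1241.2 lb/h.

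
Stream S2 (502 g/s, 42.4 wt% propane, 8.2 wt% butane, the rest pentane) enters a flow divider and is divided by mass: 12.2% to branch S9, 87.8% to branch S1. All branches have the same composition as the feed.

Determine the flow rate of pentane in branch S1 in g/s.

217.7 g/s

Branch S1 total = 0.878×502 = 440.76 g/s.
pentane in S1 = 0.494×440.76 = 217.73 g/s.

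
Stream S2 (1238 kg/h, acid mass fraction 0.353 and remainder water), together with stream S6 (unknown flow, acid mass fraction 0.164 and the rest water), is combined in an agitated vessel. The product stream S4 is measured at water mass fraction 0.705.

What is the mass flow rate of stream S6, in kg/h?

Let S6 be the unknown flow. Total out = 1238 + S6.
water balance: 800.99 + 0.836·S6 = 0.705·(1238 + S6)
(0.836 − 0.705)·S6 = 0.705×1238 − 800.99 = 71.804
S6 = 71.804 / 0.131 = 548.12 kg/h

548.1 kg/h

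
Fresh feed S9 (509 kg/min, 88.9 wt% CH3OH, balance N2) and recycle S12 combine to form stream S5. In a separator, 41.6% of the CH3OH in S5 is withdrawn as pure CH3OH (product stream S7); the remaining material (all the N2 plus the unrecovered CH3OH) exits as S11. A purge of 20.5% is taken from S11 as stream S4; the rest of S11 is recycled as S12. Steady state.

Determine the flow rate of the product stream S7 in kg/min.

CH3OH in S5: m_A = 509×0.889 + (1−0.205)·(1−0.416)·m_A, so m_A = 452.5/0.5357 = 844.66 kg/min.
Product S7 = 0.416×844.66 = 351.38 kg/min.

351.4 kg/min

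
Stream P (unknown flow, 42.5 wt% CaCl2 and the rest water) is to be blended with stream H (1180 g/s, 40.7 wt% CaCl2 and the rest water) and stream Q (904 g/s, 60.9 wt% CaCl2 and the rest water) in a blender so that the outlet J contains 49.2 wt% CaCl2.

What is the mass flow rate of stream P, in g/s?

81.61 g/s

Let P be the unknown flow. Total out = 2084 + P.
CaCl2 balance: 1030.8 + 0.425·P = 0.492·(2084 + P)
(0.425 − 0.492)·P = 0.492×2084 − 1030.8 = -5.468
P = -5.468 / -0.067 = 81.612 g/s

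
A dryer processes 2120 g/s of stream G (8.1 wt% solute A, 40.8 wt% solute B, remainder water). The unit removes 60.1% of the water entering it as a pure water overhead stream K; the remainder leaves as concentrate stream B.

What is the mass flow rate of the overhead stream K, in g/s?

water entering = 2120×0.511 = 1083.3 g/s; overhead removed = 0.601×1083.3 = 651.08 g/s.

651.1 g/s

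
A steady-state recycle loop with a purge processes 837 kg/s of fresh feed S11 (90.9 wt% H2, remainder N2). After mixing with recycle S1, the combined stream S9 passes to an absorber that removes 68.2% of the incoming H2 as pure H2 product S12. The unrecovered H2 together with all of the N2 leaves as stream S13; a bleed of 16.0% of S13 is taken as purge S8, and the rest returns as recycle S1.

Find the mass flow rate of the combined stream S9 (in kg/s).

N2 enters only via S11 and leaves only via the purge: 837×0.091 = 0.160×(N2 in S13), and the absorber passes all N2, so N2 in S9 = N2 in S13 = 476.04 kg/s.
H2 in S9: m_A = 837×0.909 + (1−0.160)·(1−0.682)·m_A, so m_A = 760.83/0.7329 = 1038.1 kg/s.
S9 = 1038.1 + 476.04 = 1514.2 kg/s.

1514 kg/s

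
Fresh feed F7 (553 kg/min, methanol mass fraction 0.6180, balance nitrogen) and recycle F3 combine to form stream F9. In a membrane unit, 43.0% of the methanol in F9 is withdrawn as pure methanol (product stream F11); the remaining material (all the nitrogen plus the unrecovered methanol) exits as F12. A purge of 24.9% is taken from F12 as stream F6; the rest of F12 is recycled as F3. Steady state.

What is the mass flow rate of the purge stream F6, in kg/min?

296.1 kg/min

nitrogen enters only via F7 and leaves only via the purge: 553×0.382 = 0.249×(nitrogen in F12), and the membrane unit passes all nitrogen, so nitrogen in F9 = nitrogen in F12 = 848.38 kg/min.
methanol in F9: m_A = 553×0.618 + (1−0.249)·(1−0.430)·m_A, so m_A = 341.75/0.5719 = 597.55 kg/min.
F12 = (1−0.430)×597.55 + 848.38 = 1189 kg/min.
Purge F6 = 0.249×1189 = 296.06 kg/min.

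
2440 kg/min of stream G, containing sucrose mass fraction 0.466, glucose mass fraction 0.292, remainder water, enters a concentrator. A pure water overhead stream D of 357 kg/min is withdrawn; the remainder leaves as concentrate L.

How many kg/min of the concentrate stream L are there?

Concentrate = 2440 − 357 = 2083 kg/min.

2083 kg/min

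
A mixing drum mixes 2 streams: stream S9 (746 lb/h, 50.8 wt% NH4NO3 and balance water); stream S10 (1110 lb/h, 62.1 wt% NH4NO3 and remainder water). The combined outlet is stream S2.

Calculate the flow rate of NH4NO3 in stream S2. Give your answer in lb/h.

1068 lb/h

NH4NO3 out = NH4NO3 in = 746×0.508 + 1110×0.621 = 1068.3 lb/h.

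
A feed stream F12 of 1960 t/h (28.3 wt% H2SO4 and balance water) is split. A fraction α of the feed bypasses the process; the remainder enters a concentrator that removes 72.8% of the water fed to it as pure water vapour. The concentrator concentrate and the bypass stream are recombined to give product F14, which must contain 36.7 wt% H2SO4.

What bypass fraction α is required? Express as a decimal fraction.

All 1960×0.283 = 554.68 t/h of H2SO4 reaches F14, so F14 = 554.68/0.367 = 1511.4 t/h and vapour = 448.61 t/h.
The evaporator receives (1−α)·1960 of feed at 0.717 water and removes 0.728 of that water:
0.728×0.717×(1−α)×1960 = 448.61
(1−α) = 448.61/1023.1 = 0.4385;  α = 0.5615.

0.562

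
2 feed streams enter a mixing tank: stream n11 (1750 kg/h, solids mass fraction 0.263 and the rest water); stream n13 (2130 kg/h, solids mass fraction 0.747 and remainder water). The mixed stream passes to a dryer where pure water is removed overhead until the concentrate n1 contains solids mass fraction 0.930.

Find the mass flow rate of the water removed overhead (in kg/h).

solids entering = 1750×0.263 + 2130×0.747 = 2051.4 kg/h.
All solids reports to n1, so n1 = 2051.4/0.930 = 2205.8 kg/h.
Total feed = 3880 kg/h; overhead = 3880 − 2205.8 = 1674.2 kg/h.

1674 kg/h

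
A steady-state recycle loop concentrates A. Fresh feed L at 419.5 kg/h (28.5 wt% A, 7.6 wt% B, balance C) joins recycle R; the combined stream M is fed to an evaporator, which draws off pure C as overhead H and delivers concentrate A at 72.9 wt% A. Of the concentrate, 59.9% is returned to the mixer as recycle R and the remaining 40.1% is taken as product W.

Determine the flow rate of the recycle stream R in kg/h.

245 kg/h

Overall A balance (none leaves overhead): A in fresh feed = A in product, i.e. 419.5×0.285 = (1−0.599)·A·0.729.
A = 119.56/(0.729×0.401) = 408.98 kg/h.
Recycle R = 0.599×408.98 = 244.98 kg/h.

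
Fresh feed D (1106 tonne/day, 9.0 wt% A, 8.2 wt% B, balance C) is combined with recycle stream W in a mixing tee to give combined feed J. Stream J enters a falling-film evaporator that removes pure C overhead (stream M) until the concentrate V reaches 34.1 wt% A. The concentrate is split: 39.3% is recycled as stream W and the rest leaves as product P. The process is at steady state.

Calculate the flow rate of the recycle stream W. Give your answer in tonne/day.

Overall A balance (none leaves overhead): A in fresh feed = A in product, i.e. 1106×0.090 = (1−0.393)·V·0.341.
V = 99.54/(0.341×0.607) = 480.9 tonne/day.
Recycle W = 0.393×480.9 = 188.99 tonne/day.

189 tonne/day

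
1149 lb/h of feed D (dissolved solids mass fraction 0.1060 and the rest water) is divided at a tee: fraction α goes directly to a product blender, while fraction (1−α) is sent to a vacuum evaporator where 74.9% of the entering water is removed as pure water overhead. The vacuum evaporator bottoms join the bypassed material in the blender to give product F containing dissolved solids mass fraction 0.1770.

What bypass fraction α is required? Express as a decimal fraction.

All 1149×0.106 = 121.79 lb/h of dissolved solids reaches F, so F = 121.79/0.177 = 688.1 lb/h and vapour = 460.9 lb/h.
The evaporator receives (1−α)·1149 of feed at 0.894 water and removes 0.749 of that water:
0.749×0.894×(1−α)×1149 = 460.9
(1−α) = 460.9/769.38 = 0.5991;  α = 0.4009.

0.401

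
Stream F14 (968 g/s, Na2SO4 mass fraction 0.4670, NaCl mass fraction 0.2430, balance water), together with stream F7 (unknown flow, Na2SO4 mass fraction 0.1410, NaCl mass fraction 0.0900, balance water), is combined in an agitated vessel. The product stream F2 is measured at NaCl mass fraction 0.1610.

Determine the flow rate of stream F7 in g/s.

1118 g/s

Let F7 be the unknown flow. Total out = 968 + F7.
NaCl balance: 235.22 + 0.090·F7 = 0.161·(968 + F7)
(0.090 − 0.161)·F7 = 0.161×968 − 235.22 = -79.376
F7 = -79.376 / -0.071 = 1118 g/s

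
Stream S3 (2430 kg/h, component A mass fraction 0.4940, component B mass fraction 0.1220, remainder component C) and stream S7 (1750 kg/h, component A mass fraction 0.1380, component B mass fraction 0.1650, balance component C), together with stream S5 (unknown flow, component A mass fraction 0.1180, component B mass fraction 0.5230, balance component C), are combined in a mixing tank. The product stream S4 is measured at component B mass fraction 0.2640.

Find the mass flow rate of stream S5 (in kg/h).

2001 kg/h

Let S5 be the unknown flow. Total out = 4180 + S5.
component B balance: 585.21 + 0.523·S5 = 0.264·(4180 + S5)
(0.523 − 0.264)·S5 = 0.264×4180 − 585.21 = 518.31
S5 = 518.31 / 0.259 = 2001.2 kg/h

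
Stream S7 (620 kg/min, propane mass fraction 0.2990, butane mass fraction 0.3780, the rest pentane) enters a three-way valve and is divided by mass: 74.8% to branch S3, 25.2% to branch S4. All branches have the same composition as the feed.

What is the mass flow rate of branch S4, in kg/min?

156.2 kg/min

Branch S4 flow = 0.252×620 = 156.24 kg/min.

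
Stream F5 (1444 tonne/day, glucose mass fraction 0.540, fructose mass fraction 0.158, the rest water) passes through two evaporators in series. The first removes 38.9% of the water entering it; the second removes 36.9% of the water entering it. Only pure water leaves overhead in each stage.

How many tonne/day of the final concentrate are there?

1176 tonne/day

water in feed = 1444×0.302 = 436.09 tonne/day.
After stage 1: water left = (1−0.389)×436.09 = 266.45; stream total = 1274.4 tonne/day.
After stage 2: water left = (1−0.369)×266.45 = 168.13; final concentrate = 1176 tonne/day.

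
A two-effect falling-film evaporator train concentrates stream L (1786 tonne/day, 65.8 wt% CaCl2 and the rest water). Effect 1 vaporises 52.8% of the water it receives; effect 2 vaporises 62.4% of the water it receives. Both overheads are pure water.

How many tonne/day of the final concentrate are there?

water in feed = 1786×0.342 = 610.81 tonne/day.
After stage 1: water left = (1−0.528)×610.81 = 288.3; stream total = 1463.5 tonne/day.
After stage 2: water left = (1−0.624)×288.3 = 108.4; final concentrate = 1283.6 tonne/day.

1284 tonne/day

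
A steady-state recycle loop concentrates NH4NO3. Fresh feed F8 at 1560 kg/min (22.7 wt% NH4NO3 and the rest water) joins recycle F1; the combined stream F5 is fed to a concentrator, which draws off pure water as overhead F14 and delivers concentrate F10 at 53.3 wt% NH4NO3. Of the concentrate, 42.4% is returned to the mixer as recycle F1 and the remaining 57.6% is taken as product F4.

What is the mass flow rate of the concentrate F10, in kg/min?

Overall NH4NO3 balance (none leaves overhead): NH4NO3 in fresh feed = NH4NO3 in product, i.e. 1560×0.227 = (1−0.424)·F10·0.533.
F10 = 354.12/(0.533×0.576) = 1153.5 kg/min.

1153 kg/min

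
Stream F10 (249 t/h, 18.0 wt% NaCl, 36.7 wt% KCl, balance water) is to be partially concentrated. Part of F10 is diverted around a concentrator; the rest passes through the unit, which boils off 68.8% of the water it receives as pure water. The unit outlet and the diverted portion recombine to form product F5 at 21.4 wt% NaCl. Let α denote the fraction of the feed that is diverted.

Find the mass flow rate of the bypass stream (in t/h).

All 249×0.180 = 44.82 t/h of NaCl reaches F5, so F5 = 44.82/0.214 = 209.44 t/h and vapour = 39.561 t/h.
The evaporator receives (1−α)·249 of feed at 0.453 water and removes 0.688 of that water:
0.688×0.453×(1−α)×249 = 39.561
(1−α) = 39.561/77.604 = 0.5098;  α = 0.4902.
Bypass flow = 0.4902×249 = 122.07 t/h.

122.1 t/h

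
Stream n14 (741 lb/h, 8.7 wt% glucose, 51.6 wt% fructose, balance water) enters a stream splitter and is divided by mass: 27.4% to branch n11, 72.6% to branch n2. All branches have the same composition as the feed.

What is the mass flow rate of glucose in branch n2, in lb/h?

46.8 lb/h

Branch n2 total = 0.726×741 = 537.97 lb/h.
glucose in n2 = 0.087×537.97 = 46.803 lb/h.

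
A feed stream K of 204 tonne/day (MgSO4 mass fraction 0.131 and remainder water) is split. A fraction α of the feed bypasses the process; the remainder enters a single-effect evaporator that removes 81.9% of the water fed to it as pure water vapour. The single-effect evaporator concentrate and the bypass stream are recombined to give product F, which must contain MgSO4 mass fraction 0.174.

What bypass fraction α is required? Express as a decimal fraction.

All 204×0.131 = 26.724 tonne/day of MgSO4 reaches F, so F = 26.724/0.174 = 153.59 tonne/day and vapour = 50.414 tonne/day.
The evaporator receives (1−α)·204 of feed at 0.869 water and removes 0.819 of that water:
0.819×0.869×(1−α)×204 = 50.414
(1−α) = 50.414/145.19 = 0.3472;  α = 0.6528.

0.653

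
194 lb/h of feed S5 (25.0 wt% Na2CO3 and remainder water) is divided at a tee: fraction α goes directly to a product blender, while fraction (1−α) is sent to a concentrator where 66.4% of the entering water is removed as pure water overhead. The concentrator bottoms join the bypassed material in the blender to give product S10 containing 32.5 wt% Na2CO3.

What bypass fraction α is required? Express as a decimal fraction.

All 194×0.250 = 48.5 lb/h of Na2CO3 reaches S10, so S10 = 48.5/0.325 = 149.23 lb/h and vapour = 44.769 lb/h.
The evaporator receives (1−α)·194 of feed at 0.750 water and removes 0.664 of that water:
0.664×0.750×(1−α)×194 = 44.769
(1−α) = 44.769/96.612 = 0.4634;  α = 0.5366.

0.537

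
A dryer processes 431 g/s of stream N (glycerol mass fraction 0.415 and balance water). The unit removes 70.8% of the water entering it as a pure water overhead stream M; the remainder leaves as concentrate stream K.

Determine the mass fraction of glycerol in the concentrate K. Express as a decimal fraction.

0.708

glycerol is not removed: 431×0.415 = 178.86 g/s of glycerol enters K.
water entering = 431×0.585 = 252.13 g/s; overhead removed = 0.708×252.13 = 178.51 g/s.
Concentrate = 431 − 178.51 = 252.49 g/s.
Mass fraction = 178.86/252.49 = 0.708.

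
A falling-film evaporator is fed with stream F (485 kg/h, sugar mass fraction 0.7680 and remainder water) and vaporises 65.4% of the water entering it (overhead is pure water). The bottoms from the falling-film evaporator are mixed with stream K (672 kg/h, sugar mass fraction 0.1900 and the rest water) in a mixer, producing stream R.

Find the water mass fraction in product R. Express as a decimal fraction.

Vapour removed = 0.654×0.232×485 = 73.588 kg/h; concentrate = 411.41 kg/h.
water reaching the mixer = 38.932 (from concentrate) + 672×0.810 = 583.25 kg/h.
Product flow = 411.41 + 672 = 1083.4 kg/h; water fraction = 0.5383.

0.5383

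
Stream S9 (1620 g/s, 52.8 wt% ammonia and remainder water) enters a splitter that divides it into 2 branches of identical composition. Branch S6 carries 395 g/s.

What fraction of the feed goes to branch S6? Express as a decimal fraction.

0.244

Fraction to S6 = 395/1620 = 0.2438.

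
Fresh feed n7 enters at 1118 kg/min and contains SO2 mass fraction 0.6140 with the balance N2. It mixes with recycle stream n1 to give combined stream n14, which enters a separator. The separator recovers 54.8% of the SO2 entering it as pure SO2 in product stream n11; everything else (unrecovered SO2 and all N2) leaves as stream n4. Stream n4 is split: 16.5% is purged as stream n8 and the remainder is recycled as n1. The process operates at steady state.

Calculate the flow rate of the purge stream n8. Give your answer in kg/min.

N2 enters only via n7 and leaves only via the purge: 1118×0.386 = 0.165×(N2 in n4), and the separator passes all N2, so N2 in n14 = N2 in n4 = 2615.4 kg/min.
SO2 in n14: m_A = 1118×0.614 + (1−0.165)·(1−0.548)·m_A, so m_A = 686.45/0.6226 = 1102.6 kg/min.
n4 = (1−0.548)×1102.6 + 2615.4 = 3113.8 kg/min.
Purge n8 = 0.165×3113.8 = 513.78 kg/min.

513.8 kg/min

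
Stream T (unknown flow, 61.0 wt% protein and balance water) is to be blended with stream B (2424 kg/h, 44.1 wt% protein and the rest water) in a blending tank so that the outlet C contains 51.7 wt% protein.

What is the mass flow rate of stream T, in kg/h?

1981 kg/h

Let T be the unknown flow. Total out = 2424 + T.
protein balance: 1069 + 0.610·T = 0.517·(2424 + T)
(0.610 − 0.517)·T = 0.517×2424 − 1069 = 184.22
T = 184.22 / 0.093 = 1980.9 kg/h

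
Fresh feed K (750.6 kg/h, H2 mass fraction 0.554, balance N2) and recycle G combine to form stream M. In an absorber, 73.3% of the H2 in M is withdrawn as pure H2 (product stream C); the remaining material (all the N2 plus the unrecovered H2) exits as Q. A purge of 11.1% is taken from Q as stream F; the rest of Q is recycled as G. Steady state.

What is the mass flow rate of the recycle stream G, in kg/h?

2811 kg/h

N2 enters only via K and leaves only via the purge: 750.6×0.446 = 0.111×(N2 in Q), and the absorber passes all N2, so N2 in M = N2 in Q = 3015.9 kg/h.
H2 in M: m_A = 750.6×0.554 + (1−0.111)·(1−0.733)·m_A, so m_A = 415.83/0.7626 = 545.26 kg/h.
Q = (1−0.733)×545.26 + 3015.9 = 3161.5 kg/h.
Recycle G = (1−0.111)×3161.5 = 2810.6 kg/h.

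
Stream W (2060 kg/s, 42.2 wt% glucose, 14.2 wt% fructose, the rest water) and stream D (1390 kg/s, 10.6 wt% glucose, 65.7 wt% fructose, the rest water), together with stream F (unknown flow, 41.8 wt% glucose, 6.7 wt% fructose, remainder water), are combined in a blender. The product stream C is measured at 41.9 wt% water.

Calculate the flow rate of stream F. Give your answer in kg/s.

2270 kg/s

Let F be the unknown flow. Total out = 3450 + F.
water balance: 1227.6 + 0.515·F = 0.419·(3450 + F)
(0.515 − 0.419)·F = 0.419×3450 − 1227.6 = 217.96
F = 217.96 / 0.096 = 2270.4 kg/s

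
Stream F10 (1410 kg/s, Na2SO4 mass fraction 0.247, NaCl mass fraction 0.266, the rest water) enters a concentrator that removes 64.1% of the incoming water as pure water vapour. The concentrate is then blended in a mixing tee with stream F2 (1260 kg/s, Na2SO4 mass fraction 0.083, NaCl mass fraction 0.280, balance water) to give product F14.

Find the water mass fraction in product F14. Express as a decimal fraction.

0.470

Vapour removed = 0.641×0.487×1410 = 440.16 kg/s; concentrate = 969.84 kg/s.
water reaching the mixer = 246.51 (from concentrate) + 1260×0.637 = 1049.1 kg/s.
Product flow = 969.84 + 1260 = 2229.8 kg/s; water fraction = 0.470.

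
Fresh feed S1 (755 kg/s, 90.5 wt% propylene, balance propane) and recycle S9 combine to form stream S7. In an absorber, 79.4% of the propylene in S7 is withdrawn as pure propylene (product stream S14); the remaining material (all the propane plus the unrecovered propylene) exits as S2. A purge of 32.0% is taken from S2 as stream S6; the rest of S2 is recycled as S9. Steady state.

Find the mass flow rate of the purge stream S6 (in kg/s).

propane enters only via S1 and leaves only via the purge: 755×0.095 = 0.320×(propane in S2), and the absorber passes all propane, so propane in S7 = propane in S2 = 224.14 kg/s.
propylene in S7: m_A = 755×0.905 + (1−0.320)·(1−0.794)·m_A, so m_A = 683.27/0.8599 = 794.58 kg/s.
S2 = (1−0.794)×794.58 + 224.14 = 387.82 kg/s.
Purge S6 = 0.320×387.82 = 124.1 kg/s.

124.1 kg/s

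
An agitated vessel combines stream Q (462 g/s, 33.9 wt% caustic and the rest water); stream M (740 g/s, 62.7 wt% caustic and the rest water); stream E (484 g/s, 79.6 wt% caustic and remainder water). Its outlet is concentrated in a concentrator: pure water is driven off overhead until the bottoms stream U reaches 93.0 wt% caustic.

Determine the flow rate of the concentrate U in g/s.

1082 g/s

caustic entering = 462×0.339 + 740×0.627 + 484×0.796 = 1005.9 g/s.
All caustic reports to U, so U = 1005.9/0.930 = 1081.6 g/s.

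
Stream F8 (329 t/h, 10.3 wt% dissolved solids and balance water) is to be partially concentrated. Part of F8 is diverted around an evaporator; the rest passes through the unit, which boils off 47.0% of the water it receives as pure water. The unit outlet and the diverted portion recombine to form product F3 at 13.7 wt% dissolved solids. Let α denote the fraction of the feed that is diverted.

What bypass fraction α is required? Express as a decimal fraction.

0.411

All 329×0.103 = 33.887 t/h of dissolved solids reaches F3, so F3 = 33.887/0.137 = 247.35 t/h and vapour = 81.65 t/h.
The evaporator receives (1−α)·329 of feed at 0.897 water and removes 0.470 of that water:
0.470×0.897×(1−α)×329 = 81.65
(1−α) = 81.65/138.7 = 0.5887;  α = 0.4113.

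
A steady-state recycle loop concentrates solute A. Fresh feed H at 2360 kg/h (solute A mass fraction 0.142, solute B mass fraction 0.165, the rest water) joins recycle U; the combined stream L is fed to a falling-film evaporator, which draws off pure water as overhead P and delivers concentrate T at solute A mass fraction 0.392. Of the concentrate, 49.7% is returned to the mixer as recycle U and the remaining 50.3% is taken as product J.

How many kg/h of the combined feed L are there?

Overall solute A balance (none leaves overhead): solute A in fresh feed = solute A in product, i.e. 2360×0.142 = (1−0.497)·T·0.392.
T = 335.12/(0.392×0.503) = 1699.6 kg/h.
Recycle U = 0.497×1699.6 = 844.7 kg/h.
Combined feed L = 2360 + 844.7 = 3204.7 kg/h.

3205 kg/h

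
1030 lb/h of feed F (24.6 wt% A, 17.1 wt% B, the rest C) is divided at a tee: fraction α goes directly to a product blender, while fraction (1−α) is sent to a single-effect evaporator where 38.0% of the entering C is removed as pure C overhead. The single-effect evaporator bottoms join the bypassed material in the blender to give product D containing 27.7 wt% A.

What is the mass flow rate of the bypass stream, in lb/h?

509.7 lb/h

All 1030×0.246 = 253.38 lb/h of A reaches D, so D = 253.38/0.277 = 914.73 lb/h and vapour = 115.27 lb/h.
The evaporator receives (1−α)·1030 of feed at 0.583 C and removes 0.380 of that C:
0.380×0.583×(1−α)×1030 = 115.27
(1−α) = 115.27/228.19 = 0.5052;  α = 0.4948.
Bypass flow = 0.4948×1030 = 509.68 lb/h.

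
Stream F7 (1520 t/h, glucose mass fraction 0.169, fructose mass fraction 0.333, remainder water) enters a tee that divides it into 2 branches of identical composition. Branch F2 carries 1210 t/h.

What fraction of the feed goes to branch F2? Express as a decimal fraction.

Fraction to F2 = 1210/1520 = 0.7961.

0.796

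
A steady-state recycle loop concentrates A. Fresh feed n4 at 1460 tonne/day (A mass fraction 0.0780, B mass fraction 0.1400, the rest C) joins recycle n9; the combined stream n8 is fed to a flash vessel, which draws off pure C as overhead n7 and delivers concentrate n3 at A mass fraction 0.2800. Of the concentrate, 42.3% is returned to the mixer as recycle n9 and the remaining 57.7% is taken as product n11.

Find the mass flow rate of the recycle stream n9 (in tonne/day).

Overall A balance (none leaves overhead): A in fresh feed = A in product, i.e. 1460×0.078 = (1−0.423)·n3·0.280.
n3 = 113.88/(0.280×0.577) = 704.88 tonne/day.
Recycle n9 = 0.423×704.88 = 298.16 tonne/day.

298.2 tonne/day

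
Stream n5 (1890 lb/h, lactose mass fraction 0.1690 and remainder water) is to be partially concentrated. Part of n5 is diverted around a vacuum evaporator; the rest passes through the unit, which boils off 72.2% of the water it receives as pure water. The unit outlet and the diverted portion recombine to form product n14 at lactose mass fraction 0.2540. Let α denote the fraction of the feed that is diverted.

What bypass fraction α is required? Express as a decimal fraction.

All 1890×0.169 = 319.41 lb/h of lactose reaches n14, so n14 = 319.41/0.254 = 1257.5 lb/h and vapour = 632.48 lb/h.
The evaporator receives (1−α)·1890 of feed at 0.831 water and removes 0.722 of that water:
0.722×0.831×(1−α)×1890 = 632.48
(1−α) = 632.48/1134 = 0.5578;  α = 0.4422.

0.442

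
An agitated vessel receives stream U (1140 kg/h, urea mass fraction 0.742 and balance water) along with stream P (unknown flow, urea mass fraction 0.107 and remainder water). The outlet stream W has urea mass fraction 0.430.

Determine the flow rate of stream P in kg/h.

Let P be the unknown flow. Total out = 1140 + P.
urea balance: 845.88 + 0.107·P = 0.430·(1140 + P)
(0.107 − 0.430)·P = 0.430×1140 − 845.88 = -355.68
P = -355.68 / -0.323 = 1101.2 kg/h

1101 kg/h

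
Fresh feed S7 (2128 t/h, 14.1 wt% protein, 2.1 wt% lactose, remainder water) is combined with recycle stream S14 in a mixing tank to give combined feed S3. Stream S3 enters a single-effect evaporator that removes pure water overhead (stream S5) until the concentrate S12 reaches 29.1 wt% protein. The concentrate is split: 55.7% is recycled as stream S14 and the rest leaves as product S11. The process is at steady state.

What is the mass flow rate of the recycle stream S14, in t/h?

Overall protein balance (none leaves overhead): protein in fresh feed = protein in product, i.e. 2128×0.141 = (1−0.557)·S12·0.291.
S12 = 300.05/(0.291×0.443) = 2327.5 t/h.
Recycle S14 = 0.557×2327.5 = 1296.4 t/h.

1296 t/h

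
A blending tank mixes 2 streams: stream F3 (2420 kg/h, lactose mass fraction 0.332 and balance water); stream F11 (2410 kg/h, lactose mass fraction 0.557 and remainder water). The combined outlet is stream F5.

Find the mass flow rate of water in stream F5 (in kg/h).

2684 kg/h

water out = water in = 2420×0.668 + 2410×0.443 = 2684.2 kg/h.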